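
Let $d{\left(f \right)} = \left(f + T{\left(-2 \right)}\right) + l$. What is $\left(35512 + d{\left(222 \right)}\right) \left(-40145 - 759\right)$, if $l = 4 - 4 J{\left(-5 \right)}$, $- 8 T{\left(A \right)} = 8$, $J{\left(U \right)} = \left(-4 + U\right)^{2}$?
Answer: $-1448533352$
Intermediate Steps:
$T{\left(A \right)} = -1$ ($T{\left(A \right)} = \left(- \frac{1}{8}\right) 8 = -1$)
$l = -320$ ($l = 4 - 4 \left(-4 - 5\right)^{2} = 4 - 4 \left(-9\right)^{2} = 4 - 324 = -320$)
$d{\left(f \right)} = -321 + f$ ($d{\left(f \right)} = \left(f - 1\right) - 320 = \left(-1 + f\right) - 320 = -321 + f$)
$\left(35512 + d{\left(222 \right)}\right) \left(-40145 - 759\right) = \left(35512 + \left(-321 + 222\right)\right) \left(-40145 - 759\right) = \left(35512 - 99\right) \left(-40904\right) = 35413 \left(-40904\right) = -1448533352$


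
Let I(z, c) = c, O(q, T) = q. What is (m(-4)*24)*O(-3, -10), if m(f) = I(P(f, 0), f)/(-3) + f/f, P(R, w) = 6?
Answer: -168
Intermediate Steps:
m(f) = 1 - f/3 (m(f) = f/(-3) + f/f = f*(-⅓) + 1 = -f/3 + 1 = 1 - f/3)
(m(-4)*24)*O(-3, -10) = ((1 - ⅓*(-4))*24)*(-3) = ((1 + 4/3)*24)*(-3) = ((7/3)*24)*(-3) = 56*(-3) = -168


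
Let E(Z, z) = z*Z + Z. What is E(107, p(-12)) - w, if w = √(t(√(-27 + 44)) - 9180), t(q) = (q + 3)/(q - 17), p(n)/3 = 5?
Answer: 1712 - √(-156063 + 9179*√17)/√(17 - √17) ≈ 1712.0 - 95.815*I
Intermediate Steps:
p(n) = 15 (p(n) = 3*5 = 15)
E(Z, z) = Z + Z*z (E(Z, z) = Z*z + Z = Z + Z*z)
t(q) = (3 + q)/(-17 + q)
w = √(-9180 + (3 + √17)/(-17 + √17)) (w = √((3 + √(-27 + 44))/(-17 + √(-27 + 44)) - 9180) = √((3 + √17)/(-17 + √17) - 9180) = √(-9180 + (3 + √17)/(-17 + √17)) ≈ 95.815*I)
E(107, p(-12)) - w = 107*(1 + 15) - √(-156063 + 9179*√17)/√(17 - √17) = 107*16 - √(-156063 + 9179*√17)/√(17 - √17) = 1712 - √(-156063 + 9179*√17)/√(17 - √17)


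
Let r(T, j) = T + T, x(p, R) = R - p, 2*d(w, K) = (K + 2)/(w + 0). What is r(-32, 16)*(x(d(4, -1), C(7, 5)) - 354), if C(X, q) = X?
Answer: 22216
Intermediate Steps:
d(w, K) = (2 + K)/(2*w) (d(w, K) = ((K + 2)/(w + 0))/2 = ((2 + K)/w)/2 = (2 + K)/(2*w))
r(T, j) = 2*T
r(-32, 16)*(x(d(4, -1), C(7, 5)) - 354) = (2*(-32))*((7 - (2 - 1)/(2*4)) - 354) = -64*((7 - 1/(2*4)) - 354) = -64*((7 - 1*⅛) - 354) = -64*((7 - ⅛) - 354) = -64*(55/8 - 354) = -64*(-2777/8) = 22216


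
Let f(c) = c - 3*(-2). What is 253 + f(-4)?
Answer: 255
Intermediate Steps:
f(c) = 6 + c (f(c) = c + 6 = 6 + c)
253 + f(-4) = 253 + (6 - 4) = 253 + 2 = 255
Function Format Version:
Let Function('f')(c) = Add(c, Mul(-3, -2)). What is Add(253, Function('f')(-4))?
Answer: 255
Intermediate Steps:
Function('f')(c) = Add(6, c) (Function('f')(c) = Add(c, 6) = Add(6, c))
Add(253, Function('f')(-4)) = Add(253, Add(6, -4)) = Add(253, 2) = 255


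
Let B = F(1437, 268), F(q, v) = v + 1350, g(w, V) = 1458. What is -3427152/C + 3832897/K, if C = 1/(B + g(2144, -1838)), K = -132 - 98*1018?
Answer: -1053095599399489/99896 ≈ -1.0542e+10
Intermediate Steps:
F(q, v) = 1350 + v
B = 1618 (B = 1350 + 268 = 1618)
K = -99896 (K = -132 - 99764 = -99896)
C = 1/3076 (C = 1/(1618 + 1458) = 1/3076 ≈ 0.00032510)
-3427152/C + 3832897/K = -3427152/1/3076 + 3832897/(-99896) = -3427152*3076 + 3832897*(-1/99896) = -10541919552 - 3832897/99896 = -1053095599399489/99896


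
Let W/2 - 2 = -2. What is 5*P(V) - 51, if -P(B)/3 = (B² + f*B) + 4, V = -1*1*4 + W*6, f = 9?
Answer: 189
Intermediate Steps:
W = 0 (W = 4 + 2*(-2) = 4 - 4 = 0)
V = -4 (V = -1*1*4 + 0*6 = -1*4 + 0 = -4 + 0 = -4)
P(B) = -12 - 27*B - 3*B² (P(B) = -3*((B² + 9*B) + 4) = -3*(4 + B² + 9*B) = -12 - 27*B - 3*B²)
5*P(V) - 51 = 5*(-12 - 27*(-4) - 3*(-4)²) - 51 = 5*(-12 + 108 - 3*16) - 51 = 5*(-12 + 108 - 48) - 51 = 5*48 - 51 = 240 - 51 = 189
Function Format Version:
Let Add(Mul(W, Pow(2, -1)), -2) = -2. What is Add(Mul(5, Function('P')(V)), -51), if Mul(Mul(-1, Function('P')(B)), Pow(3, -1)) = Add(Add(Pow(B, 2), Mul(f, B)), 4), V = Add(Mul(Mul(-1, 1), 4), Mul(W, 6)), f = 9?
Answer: 189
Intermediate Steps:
W = 0 (W = Add(4, Mul(2, -2)) = Add(4, -4) = 0)
V = -4 (V = Add(Mul(Mul(-1, 1), 4), Mul(0, 6)) = Add(Mul(-1, 4), 0) = Add(-4, 0) = -4)
Function('P')(B) = Add(-12, Mul(-27, B), Mul(-3, Pow(B, 2))) (Function('P')(B) = Mul(-3, Add(Add(Pow(B, 2), Mul(9, B)), 4)) = Mul(-3, Add(4, Pow(B, 2), Mul(9, B))) = Add(-12, Mul(-27, B), Mul(-3, Pow(B, 2))))
Add(Mul(5, Function('P')(V)), -51) = Add(Mul(5, Add(-12, Mul(-27, -4), Mul(-3, Pow(-4, 2)))), -51) = Add(Mul(5, Add(-12, 108, Mul(-3, 16))), -51) = Add(Mul(5, Add(-12, 108, -48)), -51) = Add(Mul(5, 48), -51) = Add(240, -51) = 189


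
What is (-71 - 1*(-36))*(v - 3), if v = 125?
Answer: -4270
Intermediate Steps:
(-71 - 1*(-36))*(v - 3) = (-71 - 1*(-36))*(125 - 3) = (-71 + 36)*122 = -35*122 = -4270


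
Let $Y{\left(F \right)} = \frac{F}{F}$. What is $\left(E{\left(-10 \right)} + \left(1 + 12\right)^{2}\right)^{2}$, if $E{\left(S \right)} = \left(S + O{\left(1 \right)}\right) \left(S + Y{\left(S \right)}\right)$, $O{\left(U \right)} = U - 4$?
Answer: $81796$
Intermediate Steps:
$O{\left(U \right)} = -4 + U$
$Y{\left(F \right)} = 1$
$E{\left(S \right)} = \left(1 + S\right) \left(-3 + S\right)$ ($E{\left(S \right)} = \left(S + \left(-4 + 1\right)\right) \left(S + 1\right) = \left(S - 3\right) \left(1 + S\right) = \left(-3 + S\right) \left(1 + S\right) = \left(1 + S\right) \left(-3 + S\right)$)
$\left(E{\left(-10 \right)} + \left(1 + 12\right)^{2}\right)^{2} = \left(\left(-3 + \left(-10\right)^{2} - -20\right) + \left(1 + 12\right)^{2}\right)^{2} = \left(\left(-3 + 100 + 20\right) + 13^{2}\right)^{2} = \left(117 + 169\right)^{2} = 286^{2} = 81796$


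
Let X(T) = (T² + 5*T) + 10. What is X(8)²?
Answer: 12996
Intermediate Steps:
X(T) = 10 + T² + 5*T
X(8)² = (10 + 8² + 5*8)² = (10 + 64 + 40)² = 114² = 12996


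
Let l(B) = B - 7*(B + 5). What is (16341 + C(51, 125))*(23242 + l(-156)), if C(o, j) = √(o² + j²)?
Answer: 394520763 + 24143*√18226 ≈ 3.9778e+8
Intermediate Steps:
l(B) = -35 - 6*B (l(B) = B - 7*(5 + B) = B + (-35 - 7*B) = -35 - 6*B)
C(o, j) = √(j² + o²)
(16341 + C(51, 125))*(23242 + l(-156)) = (16341 + √(125² + 51²))*(23242 + (-35 - 6*(-156))) = (16341 + √(15625 + 2601))*(23242 + (-35 + 936)) = (16341 + √18226)*(23242 + 901) = (16341 + √18226)*24143 = 394520763 + 24143*√18226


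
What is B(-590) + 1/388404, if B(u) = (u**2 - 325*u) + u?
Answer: 209450741041/388404 ≈ 5.3926e+5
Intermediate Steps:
B(u) = u**2 - 324*u
B(-590) + 1/388404 = -590*(-324 - 590) + 1/388404 = -590*(-914) + 1/388404 = 539260 + 1/388404 = 209450741041/388404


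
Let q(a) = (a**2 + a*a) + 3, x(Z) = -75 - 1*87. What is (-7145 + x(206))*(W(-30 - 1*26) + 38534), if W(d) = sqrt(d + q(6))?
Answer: -281567938 - 7307*sqrt(19) ≈ -2.8160e+8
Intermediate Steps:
x(Z) = -162 (x(Z) = -75 - 87 = -162)
q(a) = 3 + 2*a**2 (q(a) = (a**2 + a**2) + 3 = 2*a**2 + 3 = 3 + 2*a**2)
W(d) = sqrt(75 + d) (W(d) = sqrt(d + (3 + 2*6**2)) = sqrt(d + (3 + 2*36)) = sqrt(d + (3 + 72)) = sqrt(d + 75) = sqrt(75 + d))
(-7145 + x(206))*(W(-30 - 1*26) + 38534) = (-7145 - 162)*(sqrt(75 + (-30 - 1*26)) + 38534) = -7307*(sqrt(75 + (-30 - 26)) + 38534) = -7307*(sqrt(75 - 56) + 38534) = -7307*(sqrt(19) + 38534) = -7307*(38534 + sqrt(19)) = -281567938 - 7307*sqrt(19)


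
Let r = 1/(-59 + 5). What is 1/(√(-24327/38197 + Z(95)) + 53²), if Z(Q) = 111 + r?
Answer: 5793950142/16274978347915 - 3*√52162043902266/16274978347915 ≈ 0.00035467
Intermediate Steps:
r = -1/54 (r = 1/(-54) = -1/54 ≈ -0.018519)
Z(Q) = 5993/54 (Z(Q) = 111 - 1/54 = 5993/54)
1/(√(-24327/38197 + Z(95)) + 53²) = 1/(√(-24327/38197 + 5993/54) + 53²) = 1/(√(-24327*1/38197 + 5993/54) + 2809) = 1/(√(-24327/38197 + 5993/54) + 2809) = 1/(√(227600963/2062638) + 2809) = 1/(√52162043902266/687546 + 2809) = 1/(2809 + √52162043902266/687546)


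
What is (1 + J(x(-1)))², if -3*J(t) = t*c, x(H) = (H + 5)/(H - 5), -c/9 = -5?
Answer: 121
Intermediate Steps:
c = 45 (c = -9*(-5) = 45)
x(H) = (5 + H)/(-5 + H)
J(t) = -15*t (J(t) = -t*45/3 = -15*t)
(1 + J(x(-1)))² = (1 - 15*(5 - 1)/(-5 - 1))² = (1 - 15*4/(-6))² = (1 - (-5)*4/2)² = (1 - 15*(-⅔))² = (1 + 10)² = 11² = 121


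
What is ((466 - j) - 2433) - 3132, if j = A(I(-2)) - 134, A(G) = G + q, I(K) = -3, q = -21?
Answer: -4941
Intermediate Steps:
A(G) = -21 + G (A(G) = G - 21 = -21 + G)
j = -158 (j = (-21 - 3) - 134 = -24 - 134 = -158)
((466 - j) - 2433) - 3132 = ((466 - 1*(-158)) - 2433) - 3132 = ((466 + 158) - 2433) - 3132 = (624 - 2433) - 3132 = -1809 - 3132 = -4941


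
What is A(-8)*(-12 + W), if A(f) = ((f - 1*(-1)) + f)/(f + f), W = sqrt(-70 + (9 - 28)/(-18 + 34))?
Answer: -45/4 + 15*I*sqrt(1139)/64 ≈ -11.25 + 7.9099*I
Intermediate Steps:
W = I*sqrt(1139)/4 (W = sqrt(-70 - 19/16) = sqrt(-1139/16) = I*sqrt(1139)/4 ≈ 8.4373*I)
A(f) = (1 + 2*f)/(2*f) (A(f) = ((f + 1) + f)/((2*f)) = ((1 + f) + f)*(1/(2*f)) = (1 + 2*f)*(1/(2*f)) = (1 + 2*f)/(2*f))
A(-8)*(-12 + W) = ((1/2 - 8)/(-8))*(-12 + I*sqrt(1139)/4) = (-1/8*(-15/2))*(-12 + I*sqrt(1139)/4) = 15*(-12 + I*sqrt(1139)/4)/16 = -45/4 + 15*I*sqrt(1139)/64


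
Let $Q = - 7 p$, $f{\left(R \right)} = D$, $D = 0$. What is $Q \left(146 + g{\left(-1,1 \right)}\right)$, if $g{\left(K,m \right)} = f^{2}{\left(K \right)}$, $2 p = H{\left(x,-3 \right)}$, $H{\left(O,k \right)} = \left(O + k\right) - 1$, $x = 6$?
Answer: $-1022$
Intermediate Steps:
$H{\left(O,k \right)} = -1 + O + k$
$p = 1$ ($p = \frac{-1 + 6 - 3}{2} = \frac{1}{2} \cdot 2 = 1$)
$f{\left(R \right)} = 0$
$g{\left(K,m \right)} = 0$ ($g{\left(K,m \right)} = 0^{2} = 0$)
$Q = -7$ ($Q = \left(-7\right) 1 = -7$)
$Q \left(146 + g{\left(-1,1 \right)}\right) = - 7 \left(146 + 0\right) = \left(-7\right) 146 = -1022$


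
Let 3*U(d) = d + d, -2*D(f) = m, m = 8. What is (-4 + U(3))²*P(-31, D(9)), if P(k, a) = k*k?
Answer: 3844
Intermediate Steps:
D(f) = -4 (D(f) = -½*8 = -4)
P(k, a) = k²
U(d) = 2*d/3 (U(d) = (d + d)/3 = (2*d)/3 = 2*d/3)
(-4 + U(3))²*P(-31, D(9)) = (-4 + (⅔)*3)²*(-31)² = (-4 + 2)²*961 = (-2)²*961 = 4*961 = 3844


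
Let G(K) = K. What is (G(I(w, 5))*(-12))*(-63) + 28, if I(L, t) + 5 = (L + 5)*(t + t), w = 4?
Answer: 64288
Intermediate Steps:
I(L, t) = -5 + 2*t*(5 + L) (I(L, t) = -5 + (L + 5)*(t + t) = -5 + (5 + L)*(2*t) = -5 + 2*t*(5 + L))
(G(I(w, 5))*(-12))*(-63) + 28 = ((-5 + 10*5 + 2*4*5)*(-12))*(-63) + 28 = ((-5 + 50 + 40)*(-12))*(-63) + 28 = (85*(-12))*(-63) + 28 = -1020*(-63) + 28 = 64260 + 28 = 64288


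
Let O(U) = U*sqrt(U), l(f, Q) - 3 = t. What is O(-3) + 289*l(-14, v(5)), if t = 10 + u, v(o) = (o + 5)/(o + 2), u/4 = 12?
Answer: 17629 - 3*I*sqrt(3) ≈ 17629.0 - 5.1962*I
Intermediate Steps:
u = 48 (u = 4*12 = 48)
v(o) = (5 + o)/(2 + o)
t = 58 (t = 10 + 48 = 58)
l(f, Q) = 61 (l(f, Q) = 3 + 58 = 61)
O(U) = U**(3/2)
O(-3) + 289*l(-14, v(5)) = (-3)**(3/2) + 289*61 = -3*I*sqrt(3) + 17629 = 17629 - 3*I*sqrt(3)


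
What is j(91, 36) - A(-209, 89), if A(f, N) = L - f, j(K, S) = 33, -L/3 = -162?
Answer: -662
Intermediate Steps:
L = 486 (L = -3*(-162) = 486)
A(f, N) = 486 - f
j(91, 36) - A(-209, 89) = 33 - (486 - 1*(-209)) = 33 - (486 + 209) = 33 - 1*695 = 33 - 695 = -662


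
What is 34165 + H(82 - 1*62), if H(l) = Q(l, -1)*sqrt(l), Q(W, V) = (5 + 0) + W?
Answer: 34165 + 50*sqrt(5) ≈ 34277.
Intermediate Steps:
Q(W, V) = 5 + W
H(l) = sqrt(l)*(5 + l) (H(l) = (5 + l)*sqrt(l) = sqrt(l)*(5 + l))
34165 + H(82 - 1*62) = 34165 + sqrt(82 - 1*62)*(5 + (82 - 1*62)) = 34165 + sqrt(82 - 62)*(5 + (82 - 62)) = 34165 + sqrt(20)*(5 + 20) = 34165 + (2*sqrt(5))*25 = 34165 + 50*sqrt(5)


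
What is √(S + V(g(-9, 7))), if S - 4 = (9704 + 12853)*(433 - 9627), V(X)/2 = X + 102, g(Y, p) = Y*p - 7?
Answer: I*√207388990 ≈ 14401.0*I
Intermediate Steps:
g(Y, p) = -7 + Y*p
V(X) = 204 + 2*X (V(X) = 2*(X + 102) = 2*(102 + X) = 204 + 2*X)
S = -207389054 (S = 4 + (9704 + 12853)*(433 - 9627) = 4 + 22557*(-9194) = 4 - 207389058 = -207389054)
√(S + V(g(-9, 7))) = √(-207389054 + (204 + 2*(-7 - 9*7))) = √(-207389054 + (204 + 2*(-7 - 63))) = √(-207389054 + (204 + 2*(-70))) = √(-207389054 + (204 - 140)) = √(-207389054 + 64) = √(-207388990) = I*√207388990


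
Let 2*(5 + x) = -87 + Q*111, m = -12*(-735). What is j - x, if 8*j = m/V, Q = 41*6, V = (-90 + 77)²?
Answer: -2298058/169 ≈ -13598.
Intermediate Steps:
m = 8820
V = 169 (V = (-13)² = 169)
Q = 246
j = 2205/338 (j = (8820/169)/8 = (8820*(1/169))/8 = (⅛)*(8820/169) = 2205/338 ≈ 6.5237)
x = 27209/2 (x = -5 + (-87 + 246*111)/2 = -5 + (-87 + 27306)/2 = -5 + (½)*27219 = -5 + 27219/2 = 27209/2 ≈ 13605.)
j - x = 2205/338 - 1*27209/2 = 2205/338 - 27209/2 = -2298058/169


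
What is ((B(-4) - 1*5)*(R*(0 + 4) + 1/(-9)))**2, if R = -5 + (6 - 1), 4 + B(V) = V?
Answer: 169/81 ≈ 2.0864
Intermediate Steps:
B(V) = -4 + V
R = 0 (R = -5 + 5 = 0)
((B(-4) - 1*5)*(R*(0 + 4) + 1/(-9)))**2 = (((-4 - 4) - 1*5)*(0*(0 + 4) + 1/(-9)))**2 = ((-8 - 5)*(0*4 - 1/9))**2 = (-13*(0 - 1/9))**2 = (-13*(-1/9))**2 = (13/9)**2 = 169/81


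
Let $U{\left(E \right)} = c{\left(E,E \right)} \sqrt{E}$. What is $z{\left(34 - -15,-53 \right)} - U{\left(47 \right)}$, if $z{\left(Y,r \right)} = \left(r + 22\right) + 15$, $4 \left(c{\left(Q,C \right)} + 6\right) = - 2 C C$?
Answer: $-16 + \frac{2221 \sqrt{47}}{2} \approx 7597.2$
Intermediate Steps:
$c{\left(Q,C \right)} = -6 - \frac{C^{2}}{2}$ ($c{\left(Q,C \right)} = -6 + \frac{- 2 C C}{4} = -6 + \frac{\left(-2\right) C^{2}}{4} = -6 - \frac{C^{2}}{2}$)
$z{\left(Y,r \right)} = 37 + r$ ($z{\left(Y,r \right)} = \left(22 + r\right) + 15 = 37 + r$)
$U{\left(E \right)} = \sqrt{E} \left(-6 - \frac{E^{2}}{2}\right)$ ($U{\left(E \right)} = \left(-6 - \frac{E^{2}}{2}\right) \sqrt{E} = \sqrt{E} \left(-6 - \frac{E^{2}}{2}\right)$)
$z{\left(34 - -15,-53 \right)} - U{\left(47 \right)} = \left(37 - 53\right) - \frac{\sqrt{47} \left(-12 - 47^{2}\right)}{2} = -16 - \frac{\sqrt{47} \left(-12 - 2209\right)}{2} = -16 - \frac{1}{2} \sqrt{47} \left(-2221\right) = -16 - - \frac{2221 \sqrt{47}}{2} = -16 + \frac{2221 \sqrt{47}}{2}$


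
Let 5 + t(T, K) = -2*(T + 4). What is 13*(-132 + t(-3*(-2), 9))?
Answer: -2041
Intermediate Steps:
t(T, K) = -13 - 2*T (t(T, K) = -5 - 2*(T + 4) = -5 - 2*(4 + T) = -5 + (-8 - 2*T) = -13 - 2*T)
13*(-132 + t(-3*(-2), 9)) = 13*(-132 + (-13 - (-6)*(-2))) = 13*(-132 + (-13 - 2*6)) = 13*(-132 + (-13 - 12)) = 13*(-132 - 25) = 13*(-157) = -2041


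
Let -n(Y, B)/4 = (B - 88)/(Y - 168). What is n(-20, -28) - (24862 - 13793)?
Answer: -520359/47 ≈ -11071.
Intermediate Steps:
n(Y, B) = -4*(-88 + B)/(-168 + Y) (n(Y, B) = -4*(B - 88)/(Y - 168) = -4*(-88 + B)/(-168 + Y))
n(-20, -28) - (24862 - 13793) = 4*(88 - 1*(-28))/(-168 - 20) - (24862 - 13793) = 4*(88 + 28)/(-188) - 1*11069 = 4*(-1/188)*116 - 11069 = -116/47 - 11069 = -520359/47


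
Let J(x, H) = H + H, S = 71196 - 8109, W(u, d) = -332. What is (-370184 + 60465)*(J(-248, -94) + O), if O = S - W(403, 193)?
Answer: -19583842089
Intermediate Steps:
S = 63087
J(x, H) = 2*H
O = 63419 (O = 63087 - 1*(-332) = 63087 + 332 = 63419)
(-370184 + 60465)*(J(-248, -94) + O) = (-370184 + 60465)*(2*(-94) + 63419) = -309719*(-188 + 63419) = -309719*63231 = -19583842089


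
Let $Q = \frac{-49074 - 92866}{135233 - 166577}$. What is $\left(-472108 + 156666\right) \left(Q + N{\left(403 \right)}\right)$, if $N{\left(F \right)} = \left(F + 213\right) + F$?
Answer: $- \frac{1264980619049}{3918} \approx -3.2286 \cdot 10^{8}$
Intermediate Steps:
$Q = \frac{35485}{7836}$ ($Q = - \frac{141940}{-31344} = \left(-141940\right) \left(- \frac{1}{31344}\right) = \frac{35485}{7836} \approx 4.5285$)
$N{\left(F \right)} = 213 + 2 F$ ($N{\left(F \right)} = \left(213 + F\right) + F = 213 + 2 F$)
$\left(-472108 + 156666\right) \left(Q + N{\left(403 \right)}\right) = \left(-472108 + 156666\right) \left(\frac{35485}{7836} + \left(213 + 2 \cdot 403\right)\right) = - 315442 \left(\frac{35485}{7836} + \left(213 + 806\right)\right) = - 315442 \left(\frac{35485}{7836} + 1019\right) = \left(-315442\right) \frac{8020369}{7836} = - \frac{1264980619049}{3918}$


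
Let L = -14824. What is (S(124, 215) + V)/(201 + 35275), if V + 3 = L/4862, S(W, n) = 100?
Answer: 13435/5073068 ≈ 0.0026483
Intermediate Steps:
V = -865/143 (V = -3 - 14824/4862 = -3 - 14824*1/4862 = -3 - 436/143 = -865/143 ≈ -6.0490)
(S(124, 215) + V)/(201 + 35275) = (100 - 865/143)/(201 + 35275) = (13435/143)/35476 = (13435/143)*(1/35476) = 13435/5073068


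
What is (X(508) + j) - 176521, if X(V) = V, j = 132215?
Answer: -43798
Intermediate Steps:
(X(508) + j) - 176521 = (508 + 132215) - 176521 = 132723 - 176521 = -43798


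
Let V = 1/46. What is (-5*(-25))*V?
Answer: 125/46 ≈ 2.7174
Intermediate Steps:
V = 1/46 ≈ 0.021739
(-5*(-25))*V = -5*(-25)*(1/46) = 125*(1/46) = 125/46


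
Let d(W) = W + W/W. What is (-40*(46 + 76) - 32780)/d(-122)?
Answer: 37660/121 ≈ 311.24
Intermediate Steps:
d(W) = 1 + W (d(W) = W + 1 = 1 + W)
(-40*(46 + 76) - 32780)/d(-122) = (-40*(46 + 76) - 32780)/(1 - 122) = (-40*122 - 32780)/(-121) = (-4880 - 32780)*(-1/121) = -37660*(-1/121) = 37660/121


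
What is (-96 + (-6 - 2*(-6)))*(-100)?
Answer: 9000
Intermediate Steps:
(-96 + (-6 - 2*(-6)))*(-100) = (-96 + (-6 + 12))*(-100) = (-96 + 6)*(-100) = -90*(-100) = 9000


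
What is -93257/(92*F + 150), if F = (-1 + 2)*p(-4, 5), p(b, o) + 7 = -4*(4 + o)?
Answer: 93257/3806 ≈ 24.503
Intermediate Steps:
p(b, o) = -23 - 4*o (p(b, o) = -7 - 4*(4 + o) = -7 + (-16 - 4*o) = -23 - 4*o)
F = -43 (F = (-1 + 2)*(-23 - 4*5) = 1*(-23 - 20) = 1*(-43) = -43)
-93257/(92*F + 150) = -93257/(92*(-43) + 150) = -93257/(-3956 + 150) = -93257/(-3806) = -93257*(-1/3806) = 93257/3806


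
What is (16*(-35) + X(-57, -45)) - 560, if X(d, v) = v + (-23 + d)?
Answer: -1245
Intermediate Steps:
X(d, v) = -23 + d + v
(16*(-35) + X(-57, -45)) - 560 = (16*(-35) + (-23 - 57 - 45)) - 560 = (-560 - 125) - 560 = -685 - 560 = -1245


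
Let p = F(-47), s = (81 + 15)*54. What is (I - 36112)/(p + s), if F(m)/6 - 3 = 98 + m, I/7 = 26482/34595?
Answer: -624554633/95274630 ≈ -6.5553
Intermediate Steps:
I = 185374/34595 (I = 7*(26482/34595) = 185374/34595 ≈ 5.3584)
s = 5184 (s = 96*54 = 5184)
F(m) = 606 + 6*m (F(m) = 18 + 6*(98 + m) = 18 + (588 + 6*m) = 606 + 6*m)
p = 324 (p = 606 + 6*(-47) = 606 - 282 = 324)
(I - 36112)/(p + s) = (185374/34595 - 36112)/(324 + 5184) = -1249109266/34595/5508 = -1249109266/34595*1/5508 = -624554633/95274630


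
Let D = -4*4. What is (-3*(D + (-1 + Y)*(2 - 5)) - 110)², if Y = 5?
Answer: 676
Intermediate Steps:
D = -16
(-3*(D + (-1 + Y)*(2 - 5)) - 110)² = (-3*(-16 + (-1 + 5)*(2 - 5)) - 110)² = (-3*(-16 + 4*(-3)) - 110)² = (-3*(-16 - 12) - 110)² = (-3*(-28) - 110)² = (84 - 110)² = (-26)² = 676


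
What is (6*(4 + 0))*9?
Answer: 216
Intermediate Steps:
(6*(4 + 0))*9 = (6*4)*9 = 24*9 = 216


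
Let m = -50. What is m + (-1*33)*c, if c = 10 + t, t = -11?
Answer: -17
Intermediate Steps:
c = -1 (c = 10 - 11 = -1)
m + (-1*33)*c = -50 - 1*33*(-1) = -50 - 33*(-1) = -50 + 33 = -17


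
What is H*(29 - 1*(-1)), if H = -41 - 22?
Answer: -1890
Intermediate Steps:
H = -63
H*(29 - 1*(-1)) = -63*(29 - 1*(-1)) = -63*(29 + 1) = -63*30 = -1890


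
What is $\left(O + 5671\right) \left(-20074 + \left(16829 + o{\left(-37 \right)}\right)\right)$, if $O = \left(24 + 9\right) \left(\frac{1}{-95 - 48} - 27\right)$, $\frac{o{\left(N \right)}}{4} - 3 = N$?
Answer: $- \frac{210085197}{13} \approx -1.616 \cdot 10^{7}$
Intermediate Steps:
$o{\left(N \right)} = 12 + 4 N$
$O = - \frac{11586}{13}$ ($O = 33 \left(\frac{1}{-143} - 27\right) = 33 \left(- \frac{1}{143} - 27\right) = 33 \left(- \frac{3862}{143}\right) = - \frac{11586}{13} \approx -891.23$)
$\left(O + 5671\right) \left(-20074 + \left(16829 + o{\left(-37 \right)}\right)\right) = \left(- \frac{11586}{13} + 5671\right) \left(-20074 + \left(16829 + \left(12 + 4 \left(-37\right)\right)\right)\right) = \frac{62137 \left(-20074 + \left(16829 + \left(12 - 148\right)\right)\right)}{13} = \frac{62137 \left(-20074 + \left(16829 - 136\right)\right)}{13} = \frac{62137 \left(-20074 + 16693\right)}{13} = \frac{62137}{13} \left(-3381\right) = - \frac{210085197}{13}$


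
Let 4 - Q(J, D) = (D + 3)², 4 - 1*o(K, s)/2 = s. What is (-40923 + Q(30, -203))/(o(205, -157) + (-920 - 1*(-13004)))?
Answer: -80919/12406 ≈ -6.5226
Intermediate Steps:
o(K, s) = 8 - 2*s
Q(J, D) = 4 - (3 + D)² (Q(J, D) = 4 - (D + 3)² = 4 - (3 + D)²)
(-40923 + Q(30, -203))/(o(205, -157) + (-920 - 1*(-13004))) = (-40923 + (4 - (3 - 203)²))/((8 - 2*(-157)) + (-920 - 1*(-13004))) = (-40923 + (4 - 1*(-200)²))/((8 + 314) + (-920 + 13004)) = (-40923 + (4 - 1*40000))/(322 + 12084) = (-40923 + (4 - 40000))/12406 = (-40923 - 39996)*(1/12406) = -80919*1/12406 = -80919/12406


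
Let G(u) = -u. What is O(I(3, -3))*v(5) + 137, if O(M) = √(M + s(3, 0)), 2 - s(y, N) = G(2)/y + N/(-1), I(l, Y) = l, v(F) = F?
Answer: 137 + 5*√51/3 ≈ 148.90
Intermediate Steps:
s(y, N) = 2 + N + 2/y (s(y, N) = 2 - ((-1*2)/y + N/(-1)) = 2 - (-2/y + N*(-1)) = 2 - (-2/y - N) = 2 - (-N - 2/y) = 2 + (N + 2/y) = 2 + N + 2/y)
O(M) = √(8/3 + M) (O(M) = √(M + (2 + 0 + 2/3)) = √(M + (2 + 0 + 2*(⅓))) = √(M + (2 + 0 + ⅔)) = √(M + 8/3) = √(8/3 + M))
O(I(3, -3))*v(5) + 137 = (√(24 + 9*3)/3)*5 + 137 = (√(24 + 27)/3)*5 + 137 = (√51/3)*5 + 137 = 5*√51/3 + 137 = 137 + 5*√51/3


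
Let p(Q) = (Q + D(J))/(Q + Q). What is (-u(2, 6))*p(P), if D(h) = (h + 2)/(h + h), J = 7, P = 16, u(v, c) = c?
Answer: -699/224 ≈ -3.1205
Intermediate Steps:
D(h) = (2 + h)/(2*h) (D(h) = (2 + h)/((2*h)) = (2 + h)*(1/(2*h)) = (2 + h)/(2*h))
p(Q) = (9/14 + Q)/(2*Q) (p(Q) = (Q + (1/2)*(2 + 7)/7)/(Q + Q) = (Q + (1/2)*(1/7)*9)/((2*Q)) = (Q + 9/14)*(1/(2*Q)) = (9/14 + Q)*(1/(2*Q)) = (9/14 + Q)/(2*Q))
(-u(2, 6))*p(P) = (-1*6)*((1/28)*(9 + 14*16)/16) = -3*(9 + 224)/(14*16) = -3*233/(14*16) = -6*233/448 = -699/224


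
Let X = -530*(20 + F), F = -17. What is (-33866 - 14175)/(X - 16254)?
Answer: 48041/17844 ≈ 2.6923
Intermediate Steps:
X = -1590 (X = -530*(20 - 17) = -530*3 = -1590)
(-33866 - 14175)/(X - 16254) = (-33866 - 14175)/(-1590 - 16254) = -48041/(-17844) = -48041*(-1/17844) = 48041/17844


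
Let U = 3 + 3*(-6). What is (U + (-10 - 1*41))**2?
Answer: 4356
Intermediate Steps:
U = -15 (U = 3 - 18 = -15)
(U + (-10 - 1*41))**2 = (-15 + (-10 - 1*41))**2 = (-15 + (-10 - 41))**2 = (-15 - 51)**2 = (-66)**2 = 4356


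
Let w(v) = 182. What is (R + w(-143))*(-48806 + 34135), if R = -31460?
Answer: 458879538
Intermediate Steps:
(R + w(-143))*(-48806 + 34135) = (-31460 + 182)*(-48806 + 34135) = -31278*(-14671) = 458879538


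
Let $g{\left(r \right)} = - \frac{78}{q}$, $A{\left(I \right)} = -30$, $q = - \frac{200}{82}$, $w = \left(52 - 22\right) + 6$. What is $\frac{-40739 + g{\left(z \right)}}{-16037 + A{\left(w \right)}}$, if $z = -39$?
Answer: $\frac{2035351}{803350} \approx 2.5336$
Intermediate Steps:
$w = 36$ ($w = 30 + 6 = 36$)
$q = - \frac{100}{41}$ ($q = \left(-200\right) \frac{1}{82} = - \frac{100}{41} \approx -2.439$)
$g{\left(r \right)} = \frac{1599}{50}$ ($g{\left(r \right)} = - \frac{78}{- \frac{100}{41}} = \left(-78\right) \left(- \frac{41}{100}\right) = \frac{1599}{50}$)
$\frac{-40739 + g{\left(z \right)}}{-16037 + A{\left(w \right)}} = \frac{-40739 + \frac{1599}{50}}{-16037 - 30} = - \frac{2035351}{50 \left(-16067\right)} = \left(- \frac{2035351}{50}\right) \left(- \frac{1}{16067}\right) = \frac{2035351}{803350}$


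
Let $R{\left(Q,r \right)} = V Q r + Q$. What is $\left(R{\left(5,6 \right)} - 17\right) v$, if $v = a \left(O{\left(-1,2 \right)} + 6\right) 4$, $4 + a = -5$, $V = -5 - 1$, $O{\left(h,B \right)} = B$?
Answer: $55296$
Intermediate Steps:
$V = -6$ ($V = -5 - 1 = -6$)
$a = -9$ ($a = -4 - 5 = -9$)
$R{\left(Q,r \right)} = Q - 6 Q r$ ($R{\left(Q,r \right)} = - 6 Q r + Q = Q - 6 Q r$)
$v = -288$ ($v = - 9 \left(2 + 6\right) 4 = \left(-9\right) 8 \cdot 4 = \left(-72\right) 4 = -288$)
$\left(R{\left(5,6 \right)} - 17\right) v = \left(5 \left(1 - 36\right) - 17\right) \left(-288\right) = \left(5 \left(-35\right) - 17\right) \left(-288\right) = \left(-175 - 17\right) \left(-288\right) = \left(-192\right) \left(-288\right) = 55296$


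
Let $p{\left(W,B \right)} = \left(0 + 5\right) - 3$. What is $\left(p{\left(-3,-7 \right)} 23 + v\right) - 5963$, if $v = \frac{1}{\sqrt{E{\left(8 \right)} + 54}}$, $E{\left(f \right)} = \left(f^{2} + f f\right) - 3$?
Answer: $-5917 + \frac{\sqrt{179}}{179} \approx -5916.9$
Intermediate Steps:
$E{\left(f \right)} = -3 + 2 f^{2}$ ($E{\left(f \right)} = \left(f^{2} + f^{2}\right) - 3 = 2 f^{2} - 3 = -3 + 2 f^{2}$)
$p{\left(W,B \right)} = 2$ ($p{\left(W,B \right)} = 5 - 3 = 2$)
$v = \frac{\sqrt{179}}{179}$ ($v = \frac{1}{\sqrt{\left(-3 + 2 \cdot 8^{2}\right) + 54}} = \frac{1}{\sqrt{\left(-3 + 2 \cdot 64\right) + 54}} = \frac{1}{\sqrt{\left(-3 + 128\right) + 54}} = \frac{1}{\sqrt{125 + 54}} = \frac{1}{\sqrt{179}} = \frac{\sqrt{179}}{179} \approx 0.074744$)
$\left(p{\left(-3,-7 \right)} 23 + v\right) - 5963 = \left(2 \cdot 23 + \frac{\sqrt{179}}{179}\right) - 5963 = \left(46 + \frac{\sqrt{179}}{179}\right) - 5963 = -5917 + \frac{\sqrt{179}}{179}$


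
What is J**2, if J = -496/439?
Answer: 246016/192721 ≈ 1.2765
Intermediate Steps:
J = -496/439 (J = -496*1/439 = -496/439 ≈ -1.1298)
J**2 = (-496/439)**2 = 246016/192721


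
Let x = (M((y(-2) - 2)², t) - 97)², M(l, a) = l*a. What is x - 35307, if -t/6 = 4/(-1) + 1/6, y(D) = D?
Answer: 38134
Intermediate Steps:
t = 23 (t = -6*(4/(-1) + 1/6) = -6*(4*(-1) + 1*(⅙)) = -6*(-4 + ⅙) = -6*(-23/6) = 23)
M(l, a) = a*l
x = 73441 (x = (23*(-2 - 2)² - 97)² = (23*(-4)² - 97)² = (23*16 - 97)² = (368 - 97)² = 271² = 73441)
x - 35307 = 73441 - 35307 = 38134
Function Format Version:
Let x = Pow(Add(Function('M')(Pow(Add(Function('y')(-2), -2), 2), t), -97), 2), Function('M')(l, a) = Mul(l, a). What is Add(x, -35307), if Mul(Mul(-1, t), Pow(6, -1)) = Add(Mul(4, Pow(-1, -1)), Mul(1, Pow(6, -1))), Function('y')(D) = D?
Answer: 38134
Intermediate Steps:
t = 23 (t = Mul(-6, Add(Mul(4, Pow(-1, -1)), Mul(1, Pow(6, -1)))) = Mul(-6, Add(Mul(4, -1), Mul(1, Rational(1, 6)))) = Mul(-6, Add(-4, Rational(1, 6))) = Mul(-6, Rational(-23, 6)) = 23)
Function('M')(l, a) = Mul(a, l)
x = 73441 (x = Pow(Add(Mul(23, Pow(Add(-2, -2), 2)), -97), 2) = Pow(Add(Mul(23, Pow(-4, 2)), -97), 2) = Pow(Add(Mul(23, 16), -97), 2) = Pow(Add(368, -97), 2) = Pow(271, 2) = 73441)
Add(x, -35307) = Add(73441, -35307) = 38134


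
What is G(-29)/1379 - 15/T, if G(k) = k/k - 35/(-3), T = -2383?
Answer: 152609/9858471 ≈ 0.015480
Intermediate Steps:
G(k) = 38/3 (G(k) = 1 - 35*(-⅓) = 1 + 35/3 = 38/3)
G(-29)/1379 - 15/T = (38/3)/1379 - 15/(-2383) = (38/3)*(1/1379) - 15*(-1/2383) = 38/4137 + 15/2383 = 152609/9858471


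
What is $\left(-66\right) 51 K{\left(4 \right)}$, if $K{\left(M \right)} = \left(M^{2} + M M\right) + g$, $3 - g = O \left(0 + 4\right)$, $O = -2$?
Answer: $-144738$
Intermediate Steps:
$g = 11$ ($g = 3 - - 2 \left(0 + 4\right) = 3 - \left(-2\right) 4 = 3 - -8 = 3 + 8 = 11$)
$K{\left(M \right)} = 11 + 2 M^{2}$ ($K{\left(M \right)} = \left(M^{2} + M M\right) + 11 = \left(M^{2} + M^{2}\right) + 11 = 2 M^{2} + 11 = 11 + 2 M^{2}$)
$\left(-66\right) 51 K{\left(4 \right)} = \left(-66\right) 51 \left(11 + 2 \cdot 4^{2}\right) = - 3366 \left(11 + 2 \cdot 16\right) = - 3366 \left(11 + 32\right) = \left(-3366\right) 43 = -144738$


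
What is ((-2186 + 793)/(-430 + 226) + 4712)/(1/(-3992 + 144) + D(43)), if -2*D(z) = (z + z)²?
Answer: -926060642/725725155 ≈ -1.2760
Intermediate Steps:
D(z) = -2*z² (D(z) = -(z + z)²/2 = -4*z²/2 = -2*z²)
((-2186 + 793)/(-430 + 226) + 4712)/(1/(-3992 + 144) + D(43)) = ((-2186 + 793)/(-430 + 226) + 4712)/(1/(-3992 + 144) - 2*43²) = (-1393/(-204) + 4712)/(1/(-3848) - 2*1849) = (-1393*(-1/204) + 4712)/(-1/3848 - 3698) = (1393/204 + 4712)/(-14229905/3848) = (962641/204)*(-3848/14229905) = -926060642/725725155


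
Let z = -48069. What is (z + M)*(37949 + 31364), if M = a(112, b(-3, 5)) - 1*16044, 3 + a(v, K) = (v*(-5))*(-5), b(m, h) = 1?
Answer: -4249995908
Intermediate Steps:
a(v, K) = -3 + 25*v (a(v, K) = -3 + (v*(-5))*(-5) = -3 - 5*v*(-5) = -3 + 25*v)
M = -13247 (M = (-3 + 25*112) - 1*16044 = (-3 + 2800) - 16044 = 2797 - 16044 = -13247)
(z + M)*(37949 + 31364) = (-48069 - 13247)*(37949 + 31364) = -61316*69313 = -4249995908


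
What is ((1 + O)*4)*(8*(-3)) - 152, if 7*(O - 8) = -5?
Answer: -6632/7 ≈ -947.43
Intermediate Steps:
O = 51/7 (O = 8 + (⅐)*(-5) = 8 - 5/7 = 51/7 ≈ 7.2857)
((1 + O)*4)*(8*(-3)) - 152 = ((1 + 51/7)*4)*(8*(-3)) - 152 = ((58/7)*4)*(-24) - 152 = (232/7)*(-24) - 152 = -5568/7 - 152 = -6632/7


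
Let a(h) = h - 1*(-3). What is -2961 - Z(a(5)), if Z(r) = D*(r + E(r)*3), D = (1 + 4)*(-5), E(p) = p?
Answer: -2161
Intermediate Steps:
a(h) = 3 + h (a(h) = h + 3 = 3 + h)
D = -25 (D = 5*(-5) = -25)
Z(r) = -100*r (Z(r) = -25*(r + r*3) = -25*(r + 3*r) = -100*r)
-2961 - Z(a(5)) = -2961 - (-100)*(3 + 5) = -2961 - (-100)*8 = -2961 - 1*(-800) = -2961 + 800 = -2161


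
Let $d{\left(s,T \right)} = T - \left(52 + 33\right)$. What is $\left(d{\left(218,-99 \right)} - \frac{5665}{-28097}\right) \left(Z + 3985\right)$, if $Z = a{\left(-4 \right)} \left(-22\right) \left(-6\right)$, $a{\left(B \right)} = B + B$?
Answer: $- \frac{15125892007}{28097} \approx -5.3835 \cdot 10^{5}$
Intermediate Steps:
$a{\left(B \right)} = 2 B$
$Z = -1056$ ($Z = 2 \left(-4\right) \left(-22\right) \left(-6\right) = \left(-8\right) \left(-22\right) \left(-6\right) = 176 \left(-6\right) = -1056$)
$d{\left(s,T \right)} = -85 + T$ ($d{\left(s,T \right)} = T - 85 = -85 + T$)
$\left(d{\left(218,-99 \right)} - \frac{5665}{-28097}\right) \left(Z + 3985\right) = \left(\left(-85 - 99\right) - \frac{5665}{-28097}\right) \left(-1056 + 3985\right) = \left(-184 - - \frac{5665}{28097}\right) 2929 = \left(-184 + \frac{5665}{28097}\right) 2929 = \left(- \frac{5164183}{28097}\right) 2929 = - \frac{15125892007}{28097}$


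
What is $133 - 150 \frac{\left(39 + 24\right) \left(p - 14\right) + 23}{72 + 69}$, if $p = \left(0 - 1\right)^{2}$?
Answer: $\frac{46051}{47} \approx 979.81$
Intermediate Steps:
$p = 1$ ($p = \left(-1\right)^{2} = 1$)
$133 - 150 \frac{\left(39 + 24\right) \left(p - 14\right) + 23}{72 + 69} = 133 - 150 \frac{\left(39 + 24\right) \left(1 - 14\right) + 23}{72 + 69} = 133 - 150 \frac{63 \left(-13\right) + 23}{141} = 133 - 150 \left(-819 + 23\right) \frac{1}{141} = 133 - 150 \left(\left(-796\right) \frac{1}{141}\right) = 133 - - \frac{39800}{47} = 133 + \frac{39800}{47} = \frac{46051}{47}$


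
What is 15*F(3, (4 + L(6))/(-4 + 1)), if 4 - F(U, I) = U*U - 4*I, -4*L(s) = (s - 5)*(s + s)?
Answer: -95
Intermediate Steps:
L(s) = -s*(-5 + s)/2 (L(s) = -(s - 5)*(s + s)/4 = -(-5 + s)*2*s/4 = -s*(-5 + s)/2)
F(U, I) = 4 - U² + 4*I (F(U, I) = 4 - (U*U - 4*I) = 4 - (U² - 4*I) = 4 + (-U² + 4*I) = 4 - U² + 4*I)
15*F(3, (4 + L(6))/(-4 + 1)) = 15*(4 - 1*3² + 4*((4 + (½)*6*(5 - 1*6))/(-4 + 1))) = 15*(4 - 1*9 + 4*((4 + (½)*6*(5 - 6))/(-3))) = 15*(4 - 9 + 4*((4 + (½)*6*(-1))*(-⅓))) = 15*(4 - 9 + 4*((4 - 3)*(-⅓))) = 15*(4 - 9 + 4*(1*(-⅓))) = 15*(4 - 9 + 4*(-⅓)) = 15*(4 - 9 - 4/3) = 15*(-19/3) = -95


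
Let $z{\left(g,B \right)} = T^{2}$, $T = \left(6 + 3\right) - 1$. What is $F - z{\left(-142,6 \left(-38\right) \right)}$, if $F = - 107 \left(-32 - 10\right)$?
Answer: $4430$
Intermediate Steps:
$T = 8$ ($T = 9 - 1 = 8$)
$F = 4494$ ($F = \left(-107\right) \left(-42\right) = 4494$)
$z{\left(g,B \right)} = 64$ ($z{\left(g,B \right)} = 8^{2} = 64$)
$F - z{\left(-142,6 \left(-38\right) \right)} = 4494 - 64 = 4430$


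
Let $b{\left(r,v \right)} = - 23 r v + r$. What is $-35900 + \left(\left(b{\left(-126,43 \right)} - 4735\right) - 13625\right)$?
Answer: $70228$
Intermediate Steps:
$b{\left(r,v \right)} = r - 23 r v$ ($b{\left(r,v \right)} = - 23 r v + r = r - 23 r v$)
$-35900 + \left(\left(b{\left(-126,43 \right)} - 4735\right) - 13625\right) = -35900 - \left(18360 + 126 \left(1 - 989\right)\right) = -35900 - -106128 = -35900 + \left(\left(124488 - 4735\right) - 13625\right) = -35900 + \left(119753 - 13625\right) = -35900 + 106128 = 70228$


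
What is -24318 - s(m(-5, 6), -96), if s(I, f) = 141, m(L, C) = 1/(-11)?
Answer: -24459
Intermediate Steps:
m(L, C) = -1/11
-24318 - s(m(-5, 6), -96) = -24318 - 1*141 = -24318 - 141 = -24459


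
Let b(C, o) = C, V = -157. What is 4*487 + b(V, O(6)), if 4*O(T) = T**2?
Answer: 1791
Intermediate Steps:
O(T) = T**2/4
4*487 + b(V, O(6)) = 4*487 - 157 = 1948 - 157 = 1791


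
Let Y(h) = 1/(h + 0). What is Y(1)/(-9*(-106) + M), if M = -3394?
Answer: -1/2440 ≈ -0.00040984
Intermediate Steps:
Y(h) = 1/h
Y(1)/(-9*(-106) + M) = 1/(1*(-9*(-106) - 3394)) = 1/(954 - 3394) = 1/(-2440) = 1*(-1/2440) = -1/2440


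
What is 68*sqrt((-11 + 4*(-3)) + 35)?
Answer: 136*sqrt(3) ≈ 235.56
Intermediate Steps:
68*sqrt((-11 + 4*(-3)) + 35) = 68*sqrt((-11 - 12) + 35) = 68*sqrt(-23 + 35) = 68*sqrt(12) = 68*(2*sqrt(3)) = 136*sqrt(3)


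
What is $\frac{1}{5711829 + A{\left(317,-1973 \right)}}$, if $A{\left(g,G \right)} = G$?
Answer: $\frac{1}{5709856} \approx 1.7514 \cdot 10^{-7}$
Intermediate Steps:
$\frac{1}{5711829 + A{\left(317,-1973 \right)}} = \frac{1}{5711829 - 1973} = \frac{1}{5709856}$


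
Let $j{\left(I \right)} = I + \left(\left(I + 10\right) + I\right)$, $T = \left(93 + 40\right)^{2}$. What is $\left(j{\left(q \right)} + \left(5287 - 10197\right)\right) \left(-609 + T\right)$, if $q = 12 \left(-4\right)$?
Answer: $-86151520$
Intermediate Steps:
$T = 17689$ ($T = 133^{2} = 17689$)
$q = -48$
$j{\left(I \right)} = 10 + 3 I$ ($j{\left(I \right)} = I + \left(\left(10 + I\right) + I\right) = I + \left(10 + 2 I\right) = 10 + 3 I$)
$\left(j{\left(q \right)} + \left(5287 - 10197\right)\right) \left(-609 + T\right) = \left(\left(10 + 3 \left(-48\right)\right) + \left(5287 - 10197\right)\right) \left(-609 + 17689\right) = \left(\left(10 - 144\right) + \left(5287 - 10197\right)\right) 17080 = \left(-134 - 4910\right) 17080 = \left(-5044\right) 17080 = -86151520$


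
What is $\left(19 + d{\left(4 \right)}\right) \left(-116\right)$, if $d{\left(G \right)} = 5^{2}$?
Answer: $-5104$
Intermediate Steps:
$d{\left(G \right)} = 25$
$\left(19 + d{\left(4 \right)}\right) \left(-116\right) = \left(19 + 25\right) \left(-116\right) = 44 \left(-116\right) = -5104$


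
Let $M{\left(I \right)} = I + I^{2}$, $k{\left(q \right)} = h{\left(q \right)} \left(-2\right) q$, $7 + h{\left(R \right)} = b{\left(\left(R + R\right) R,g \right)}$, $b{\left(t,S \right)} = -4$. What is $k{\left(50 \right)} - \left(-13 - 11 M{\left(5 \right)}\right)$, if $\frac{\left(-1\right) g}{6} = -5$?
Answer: $1443$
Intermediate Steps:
$g = 30$ ($g = \left(-6\right) \left(-5\right) = 30$)
$h{\left(R \right)} = -11$ ($h{\left(R \right)} = -7 - 4 = -11$)
$k{\left(q \right)} = 22 q$ ($k{\left(q \right)} = \left(-11\right) \left(-2\right) q = 22 q$)
$k{\left(50 \right)} - \left(-13 - 11 M{\left(5 \right)}\right) = 22 \cdot 50 - \left(-13 - 11 \cdot 5 \left(1 + 5\right)\right) = 1100 - \left(-13 - 11 \cdot 5 \cdot 6\right) = 1100 - \left(-13 - 330\right) = 1100 - -343 = 1100 + 343 = 1443$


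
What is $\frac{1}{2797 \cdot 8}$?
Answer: $\frac{1}{22376} \approx 4.4691 \cdot 10^{-5}$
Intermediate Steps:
$\frac{1}{2797 \cdot 8} = \frac{1}{22376}$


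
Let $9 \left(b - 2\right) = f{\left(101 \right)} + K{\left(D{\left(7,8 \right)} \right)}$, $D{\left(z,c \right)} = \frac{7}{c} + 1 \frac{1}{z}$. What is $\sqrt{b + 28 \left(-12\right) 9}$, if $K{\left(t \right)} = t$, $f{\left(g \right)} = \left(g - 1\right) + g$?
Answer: $\frac{5 i \sqrt{94066}}{28} \approx 54.768 i$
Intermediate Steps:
$f{\left(g \right)} = -1 + 2 g$ ($f{\left(g \right)} = \left(-1 + g\right) + g = -1 + 2 g$)
$D{\left(z,c \right)} = \frac{1}{z} + \frac{7}{c}$ ($D{\left(z,c \right)} = \frac{7}{c} + \frac{1}{z} = \frac{1}{z} + \frac{7}{c}$)
$b = \frac{1369}{56}$ ($b = 2 + \frac{\left(-1 + 2 \cdot 101\right) + \left(\frac{1}{7} + \frac{7}{8}\right)}{9} = 2 + \frac{\left(-1 + 202\right) + \left(\frac{1}{7} + 7 \cdot \frac{1}{8}\right)}{9} = 2 + \frac{201 + \left(\frac{1}{7} + \frac{7}{8}\right)}{9} = 2 + \frac{201 + \frac{57}{56}}{9} = 2 + \frac{1}{9} \cdot \frac{11313}{56} = 2 + \frac{1257}{56} = \frac{1369}{56} \approx 24.446$)
$\sqrt{b + 28 \left(-12\right) 9} = \sqrt{\frac{1369}{56} + 28 \left(-12\right) 9} = \sqrt{\frac{1369}{56} - 3024} = \sqrt{- \frac{167975}{56}} = \frac{5 i \sqrt{94066}}{28}$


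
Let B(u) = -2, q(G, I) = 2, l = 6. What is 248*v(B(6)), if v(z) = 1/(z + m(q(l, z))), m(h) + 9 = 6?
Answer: -248/5 ≈ -49.600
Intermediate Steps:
m(h) = -3 (m(h) = -9 + 6 = -3)
v(z) = 1/(-3 + z) (v(z) = 1/(z - 3) = 1/(-3 + z))
248*v(B(6)) = 248/(-3 - 2) = 248/(-5) = 248*(-⅕) = -248/5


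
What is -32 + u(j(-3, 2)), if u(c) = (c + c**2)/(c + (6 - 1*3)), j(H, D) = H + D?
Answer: -32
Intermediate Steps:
j(H, D) = D + H
u(c) = (c + c**2)/(3 + c) (u(c) = (c + c**2)/(c + (6 - 3)) = (c + c**2)/(c + 3) = (c + c**2)/(3 + c))
-32 + u(j(-3, 2)) = -32 + (2 - 3)*(1 + (2 - 3))/(3 + (2 - 3)) = -32 - (1 - 1)/(3 - 1) = -32 - 1*0/2 = -32 - 1*1/2*0 = -32 + 0 = -32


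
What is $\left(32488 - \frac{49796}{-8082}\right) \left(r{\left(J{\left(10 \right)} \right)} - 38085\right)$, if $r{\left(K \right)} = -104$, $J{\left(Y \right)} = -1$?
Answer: $- \frac{5014555811234}{4041} \approx -1.2409 \cdot 10^{9}$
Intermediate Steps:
$\left(32488 - \frac{49796}{-8082}\right) \left(r{\left(J{\left(10 \right)} \right)} - 38085\right) = \left(32488 - \frac{49796}{-8082}\right) \left(-104 - 38085\right) = \left(32488 - - \frac{24898}{4041}\right) \left(-38189\right) = \left(32488 + \frac{24898}{4041}\right) \left(-38189\right) = \frac{131308906}{4041} \left(-38189\right) = - \frac{5014555811234}{4041}$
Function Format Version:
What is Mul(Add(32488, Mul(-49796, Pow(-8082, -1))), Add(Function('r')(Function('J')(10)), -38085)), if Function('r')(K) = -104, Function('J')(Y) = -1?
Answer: Rational(-5014555811234, 4041) ≈ -1.2409e+9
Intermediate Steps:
Mul(Add(32488, Mul(-49796, Pow(-8082, -1))), Add(Function('r')(Function('J')(10)), -38085)) = Mul(Add(32488, Mul(-49796, Pow(-8082, -1))), Add(-104, -38085)) = Mul(Add(32488, Mul(-49796, Rational(-1, 8082))), -38189) = Mul(Add(32488, Rational(24898, 4041)), -38189) = Mul(Rational(131308906, 4041), -38189) = Rational(-5014555811234, 4041)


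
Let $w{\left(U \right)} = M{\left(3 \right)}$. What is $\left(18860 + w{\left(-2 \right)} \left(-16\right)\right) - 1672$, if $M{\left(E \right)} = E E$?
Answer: $17044$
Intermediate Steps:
$M{\left(E \right)} = E^{2}$
$w{\left(U \right)} = 9$ ($w{\left(U \right)} = 3^{2} = 9$)
$\left(18860 + w{\left(-2 \right)} \left(-16\right)\right) - 1672 = \left(18860 + 9 \left(-16\right)\right) - 1672 = \left(18860 - 144\right) - 1672 = 18716 - 1672 = 17044$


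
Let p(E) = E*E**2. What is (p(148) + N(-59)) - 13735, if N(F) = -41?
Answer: 3228016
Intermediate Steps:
p(E) = E**3
(p(148) + N(-59)) - 13735 = (148**3 - 41) - 13735 = (3241792 - 41) - 13735 = 3241751 - 13735 = 3228016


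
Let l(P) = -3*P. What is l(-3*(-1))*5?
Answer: -45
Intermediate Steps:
l(-3*(-1))*5 = -(-9)*(-1)*5 = -3*3*5 = -9*5 = -45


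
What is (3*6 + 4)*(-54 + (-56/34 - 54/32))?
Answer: -171545/136 ≈ -1261.4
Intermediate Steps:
(3*6 + 4)*(-54 + (-56/34 - 54/32)) = (18 + 4)*(-54 + (-56*1/34 - 54*1/32)) = 22*(-54 + (-28/17 - 27/16)) = 22*(-54 - 907/272) = 22*(-15595/272) = -171545/136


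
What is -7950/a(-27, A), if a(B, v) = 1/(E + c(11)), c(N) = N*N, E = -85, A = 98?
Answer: -286200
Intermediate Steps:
c(N) = N²
a(B, v) = 1/36 (a(B, v) = 1/(-85 + 11²) = 1/(-85 + 121) = 1/36)
-7950/a(-27, A) = -7950/1/36 = -7950*36 = -286200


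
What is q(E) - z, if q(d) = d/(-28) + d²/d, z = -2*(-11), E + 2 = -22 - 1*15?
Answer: -1669/28 ≈ -59.607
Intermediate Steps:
E = -39 (E = -2 + (-22 - 1*15) = -2 + (-22 - 15) = -2 - 37 = -39)
z = 22
q(d) = 27*d/28 (q(d) = d*(-1/28) + d = -d/28 + d = 27*d/28)
q(E) - z = (27/28)*(-39) - 1*22 = -1053/28 - 22 = -1669/28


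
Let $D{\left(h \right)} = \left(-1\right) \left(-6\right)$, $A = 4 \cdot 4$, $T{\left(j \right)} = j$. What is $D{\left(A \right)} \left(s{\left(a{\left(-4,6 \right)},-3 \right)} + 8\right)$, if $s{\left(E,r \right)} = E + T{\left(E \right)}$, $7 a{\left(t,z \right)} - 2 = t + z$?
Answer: $\frac{384}{7} \approx 54.857$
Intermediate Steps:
$A = 16$
$a{\left(t,z \right)} = \frac{2}{7} + \frac{t}{7} + \frac{z}{7}$ ($a{\left(t,z \right)} = \frac{2}{7} + \frac{t + z}{7} = \frac{2}{7} + \left(\frac{t}{7} + \frac{z}{7}\right) = \frac{2}{7} + \frac{t}{7} + \frac{z}{7}$)
$s{\left(E,r \right)} = 2 E$ ($s{\left(E,r \right)} = E + E = 2 E$)
$D{\left(h \right)} = 6$
$D{\left(A \right)} \left(s{\left(a{\left(-4,6 \right)},-3 \right)} + 8\right) = 6 \left(2 \left(\frac{2}{7} + \frac{1}{7} \left(-4\right) + \frac{1}{7} \cdot 6\right) + 8\right) = 6 \left(2 \left(\frac{2}{7} - \frac{4}{7} + \frac{6}{7}\right) + 8\right) = 6 \left(2 \cdot \frac{4}{7} + 8\right) = 6 \left(\frac{8}{7} + 8\right) = 6 \cdot \frac{64}{7} = \frac{384}{7}$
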